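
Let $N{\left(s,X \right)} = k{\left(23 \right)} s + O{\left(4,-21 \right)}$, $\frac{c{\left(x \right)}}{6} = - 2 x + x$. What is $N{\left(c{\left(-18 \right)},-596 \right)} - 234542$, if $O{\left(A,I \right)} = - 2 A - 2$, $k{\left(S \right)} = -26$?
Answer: $-237360$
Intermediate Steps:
$c{\left(x \right)} = - 6 x$ ($c{\left(x \right)} = 6 \left(- 2 x + x\right) = 6 \left(- x\right) = - 6 x$)
$O{\left(A,I \right)} = -2 - 2 A$
$N{\left(s,X \right)} = -10 - 26 s$ ($N{\left(s,X \right)} = - 26 s - 10 = -10 - 26 s$)
$N{\left(c{\left(-18 \right)},-596 \right)} - 234542 = \left(-10 - 26 \left(\left(-6\right) \left(-18\right)\right)\right) - 234542 = \left(-10 - 2808\right) - 234542 = -2818 - 234542 = -237360$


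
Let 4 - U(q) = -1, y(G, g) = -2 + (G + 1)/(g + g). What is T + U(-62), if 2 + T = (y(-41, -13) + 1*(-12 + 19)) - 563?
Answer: -7195/13 ≈ -553.46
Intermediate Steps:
y(G, g) = -2 + (1 + G)/(2*g) (y(G, g) = -2 + (1 + G)/((2*g)) = -2 + (1 + G)*(1/(2*g)) = -2 + (1 + G)/(2*g))
U(q) = 5 (U(q) = 4 - 1*(-1) = 4 + 1 = 5)
T = -7260/13 (T = -2 + (((1/2)*(1 - 41 - 4*(-13))/(-13) + 1*(-12 + 19)) - 563) = -2 + (((1/2)*(-1/13)*(1 - 41 + 52) + 1*7) - 563) = -2 + (((1/2)*(-1/13)*12 + 7) - 563) = -2 + ((-6/13 + 7) - 563) = -2 + (85/13 - 563) = -2 - 7234/13 = -7260/13 ≈ -558.46)
T + U(-62) = -7260/13 + 5 = -7195/13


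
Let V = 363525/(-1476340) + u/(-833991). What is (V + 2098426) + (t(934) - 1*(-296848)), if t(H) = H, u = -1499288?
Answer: 590068649827055833/246250854588 ≈ 2.3962e+6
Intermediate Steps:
V = 382056453529/246250854588 (V = 363525/(-1476340) - 1499288/(-833991) = 363525*(-1/1476340) - 1499288*(-1/833991) = -72705/295268 + 1499288/833991 = 382056453529/246250854588 ≈ 1.5515)
(V + 2098426) + (t(934) - 1*(-296848)) = (382056453529/246250854588 + 2098426) + (934 - 1*(-296848)) = 516739577846132017/246250854588 + (934 + 296848) = 516739577846132017/246250854588 + 297782 = 590068649827055833/246250854588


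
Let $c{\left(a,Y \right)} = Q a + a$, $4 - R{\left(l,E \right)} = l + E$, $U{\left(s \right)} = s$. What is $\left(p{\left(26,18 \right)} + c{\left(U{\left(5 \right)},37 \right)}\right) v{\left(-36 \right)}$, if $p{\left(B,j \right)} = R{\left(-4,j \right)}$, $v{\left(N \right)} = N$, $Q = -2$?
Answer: $540$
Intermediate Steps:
$R{\left(l,E \right)} = 4 - E - l$ ($R{\left(l,E \right)} = 4 - \left(l + E\right) = 4 - \left(E + l\right) = 4 - E - l$)
$c{\left(a,Y \right)} = - a$ ($c{\left(a,Y \right)} = - 2 a + a = - a$)
$p{\left(B,j \right)} = 8 - j$ ($p{\left(B,j \right)} = 4 - j - -4 = 4 - j + 4 = 8 - j$)
$\left(p{\left(26,18 \right)} + c{\left(U{\left(5 \right)},37 \right)}\right) v{\left(-36 \right)} = \left(\left(8 - 18\right) - 5\right) \left(-36\right) = \left(-10 - 5\right) \left(-36\right) = \left(-15\right) \left(-36\right) = 540$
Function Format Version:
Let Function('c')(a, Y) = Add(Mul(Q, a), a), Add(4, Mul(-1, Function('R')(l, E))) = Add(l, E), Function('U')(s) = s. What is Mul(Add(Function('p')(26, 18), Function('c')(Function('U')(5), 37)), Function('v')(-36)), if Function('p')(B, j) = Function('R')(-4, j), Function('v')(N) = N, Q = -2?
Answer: 540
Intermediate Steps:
Function('R')(l, E) = Add(4, Mul(-1, E), Mul(-1, l)) (Function('R')(l, E) = Add(4, Mul(-1, Add(l, E))) = Add(4, Mul(-1, Add(E, l))) = Add(4, Add(Mul(-1, E), Mul(-1, l))) = Add(4, Mul(-1, E), Mul(-1, l)))
Function('c')(a, Y) = Mul(-1, a) (Function('c')(a, Y) = Add(Mul(-2, a), a) = Mul(-1, a))
Function('p')(B, j) = Add(8, Mul(-1, j)) (Function('p')(B, j) = Add(4, Mul(-1, j), Mul(-1, -4)) = Add(4, Mul(-1, j), 4) = Add(8, Mul(-1, j)))
Mul(Add(Function('p')(26, 18), Function('c')(Function('U')(5), 37)), Function('v')(-36)) = Mul(Add(Add(8, Mul(-1, 18)), Mul(-1, 5)), -36) = Mul(Add(Add(8, -18), -5), -36) = Mul(Add(-10, -5), -36) = Mul(-15, -36) = 540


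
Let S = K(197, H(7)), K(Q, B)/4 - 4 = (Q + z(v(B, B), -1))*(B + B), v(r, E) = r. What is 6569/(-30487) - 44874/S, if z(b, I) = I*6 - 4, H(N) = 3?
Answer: -698830207/68656724 ≈ -10.179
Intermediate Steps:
z(b, I) = -4 + 6*I (z(b, I) = 6*I - 4 = -4 + 6*I)
K(Q, B) = 16 + 8*B*(-10 + Q) (K(Q, B) = 16 + 4*((Q + (-4 + 6*(-1)))*(B + B)) = 16 + 4*((Q + (-4 - 6))*(2*B)) = 16 + 4*((Q - 10)*(2*B)) = 16 + 4*((-10 + Q)*(2*B)) = 16 + 4*(2*B*(-10 + Q)) = 16 + 8*B*(-10 + Q))
S = 4504 (S = 16 - 80*3 + 8*3*197 = 16 - 240 + 4728 = 4504)
6569/(-30487) - 44874/S = 6569/(-30487) - 44874/4504 = 6569*(-1/30487) - 44874*1/4504 = -6569/30487 - 22437/2252 = -698830207/68656724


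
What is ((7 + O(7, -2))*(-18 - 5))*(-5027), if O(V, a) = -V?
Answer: 0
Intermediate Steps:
((7 + O(7, -2))*(-18 - 5))*(-5027) = ((7 - 1*7)*(-18 - 5))*(-5027) = ((7 - 7)*(-23))*(-5027) = (0*(-23))*(-5027) = 0*(-5027) = 0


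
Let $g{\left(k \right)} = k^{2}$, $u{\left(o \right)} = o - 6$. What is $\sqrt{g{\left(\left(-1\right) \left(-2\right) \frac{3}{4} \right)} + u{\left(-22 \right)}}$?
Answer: $\frac{i \sqrt{103}}{2} \approx 5.0744 i$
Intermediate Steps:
$u{\left(o \right)} = -6 + o$
$\sqrt{g{\left(\left(-1\right) \left(-2\right) \frac{3}{4} \right)} + u{\left(-22 \right)}} = \sqrt{\left(\left(-1\right) \left(-2\right) \frac{3}{4}\right)^{2} - 28} = \sqrt{\left(2 \cdot 3 \cdot \frac{1}{4}\right)^{2} - 28} = \sqrt{\left(2 \cdot \frac{3}{4}\right)^{2} - 28} = \sqrt{\left(\frac{3}{2}\right)^{2} - 28} = \sqrt{\frac{9}{4} - 28} = \sqrt{- \frac{103}{4}} = \frac{i \sqrt{103}}{2}$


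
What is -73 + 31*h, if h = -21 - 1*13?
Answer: -1127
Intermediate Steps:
h = -34 (h = -21 - 13 = -34)
-73 + 31*h = -73 + 31*(-34) = -73 - 1054 = -1127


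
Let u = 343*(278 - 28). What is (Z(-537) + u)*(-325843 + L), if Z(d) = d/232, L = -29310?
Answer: -7065223064839/232 ≈ -3.0454e+10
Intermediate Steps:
Z(d) = d/232 (Z(d) = d*(1/232) = d/232)
u = 85750 (u = 343*250 = 85750)
(Z(-537) + u)*(-325843 + L) = ((1/232)*(-537) + 85750)*(-325843 - 29310) = (-537/232 + 85750)*(-355153) = (19893463/232)*(-355153) = -7065223064839/232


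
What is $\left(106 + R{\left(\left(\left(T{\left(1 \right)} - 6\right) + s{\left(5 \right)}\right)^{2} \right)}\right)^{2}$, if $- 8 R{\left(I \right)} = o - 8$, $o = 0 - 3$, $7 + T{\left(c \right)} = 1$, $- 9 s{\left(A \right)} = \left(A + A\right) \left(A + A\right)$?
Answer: $\frac{737881}{64} \approx 11529.0$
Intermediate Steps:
$s{\left(A \right)} = - \frac{4 A^{2}}{9}$ ($s{\left(A \right)} = - \frac{\left(A + A\right) \left(A + A\right)}{9} = - \frac{2 A 2 A}{9} = - \frac{4 A^{2}}{9}$)
$T{\left(c \right)} = -6$ ($T{\left(c \right)} = -7 + 1 = -6$)
$o = -3$ ($o = 0 - 3 = -3$)
$R{\left(I \right)} = \frac{11}{8}$ ($R{\left(I \right)} = - \frac{-3 - 8}{8} = \left(- \frac{1}{8}\right) \left(-11\right) = \frac{11}{8}$)
$\left(106 + R{\left(\left(\left(T{\left(1 \right)} - 6\right) + s{\left(5 \right)}\right)^{2} \right)}\right)^{2} = \left(106 + \frac{11}{8}\right)^{2} = \left(\frac{859}{8}\right)^{2} = \frac{737881}{64}$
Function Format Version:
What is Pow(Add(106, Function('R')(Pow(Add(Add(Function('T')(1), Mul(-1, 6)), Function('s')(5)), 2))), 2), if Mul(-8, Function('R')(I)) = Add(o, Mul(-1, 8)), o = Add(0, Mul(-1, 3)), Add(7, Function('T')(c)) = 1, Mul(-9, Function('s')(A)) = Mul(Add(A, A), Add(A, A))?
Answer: Rational(737881, 64) ≈ 11529.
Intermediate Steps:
Function('s')(A) = Mul(Rational(-4, 9), Pow(A, 2)) (Function('s')(A) = Mul(Rational(-1, 9), Mul(Add(A, A), Add(A, A))) = Mul(Rational(-1, 9), Mul(Mul(2, A), Mul(2, A))) = Mul(Rational(-1, 9), Mul(4, Pow(A, 2))) = Mul(Rational(-4, 9), Pow(A, 2)))
Function('T')(c) = -6 (Function('T')(c) = Add(-7, 1) = -6)
o = -3 (o = Add(0, -3) = -3)
Function('R')(I) = Rational(11, 8) (Function('R')(I) = Mul(Rational(-1, 8), Add(-3, Mul(-1, 8))) = Mul(Rational(-1, 8), Add(-3, -8)) = Mul(Rational(-1, 8), -11) = Rational(11, 8))
Pow(Add(106, Function('R')(Pow(Add(Add(Function('T')(1), Mul(-1, 6)), Function('s')(5)), 2))), 2) = Pow(Add(106, Rational(11, 8)), 2) = Pow(Rational(859, 8), 2) = Rational(737881, 64)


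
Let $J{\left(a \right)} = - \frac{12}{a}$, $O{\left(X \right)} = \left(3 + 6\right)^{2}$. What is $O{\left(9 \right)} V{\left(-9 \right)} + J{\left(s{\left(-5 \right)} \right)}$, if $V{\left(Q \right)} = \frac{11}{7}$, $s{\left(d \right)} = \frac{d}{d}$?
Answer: $\frac{807}{7} \approx 115.29$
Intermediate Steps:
$O{\left(X \right)} = 81$ ($O{\left(X \right)} = 9^{2} = 81$)
$s{\left(d \right)} = 1$
$V{\left(Q \right)} = \frac{11}{7}$ ($V{\left(Q \right)} = 11 \cdot \frac{1}{7} = \frac{11}{7}$)
$O{\left(9 \right)} V{\left(-9 \right)} + J{\left(s{\left(-5 \right)} \right)} = 81 \cdot \frac{11}{7} - \frac{12}{1} = \frac{891}{7} - 12 = \frac{807}{7}$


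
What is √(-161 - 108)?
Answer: I*√269 ≈ 16.401*I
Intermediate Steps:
√(-161 - 108) = √(-269) = I*√269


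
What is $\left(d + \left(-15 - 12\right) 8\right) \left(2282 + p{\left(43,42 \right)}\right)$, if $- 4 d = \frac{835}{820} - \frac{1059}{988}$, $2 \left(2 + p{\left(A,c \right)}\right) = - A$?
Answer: $- \frac{79040141807}{162032} \approx -4.8781 \cdot 10^{5}$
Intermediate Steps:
$p{\left(A,c \right)} = -2 - \frac{A}{2}$ ($p{\left(A,c \right)} = -2 + \frac{\left(-1\right) A}{2} = -2 - \frac{A}{2}$)
$d = \frac{1085}{81016}$ ($d = - \frac{\frac{835}{820} - \frac{1059}{988}}{4} = - \frac{835 \cdot \frac{1}{820} - \frac{1059}{988}}{4} = - \frac{\frac{167}{164} - \frac{1059}{988}}{4} = \left(- \frac{1}{4}\right) \left(- \frac{1085}{20254}\right) = \frac{1085}{81016} \approx 0.013392$)
$\left(d + \left(-15 - 12\right) 8\right) \left(2282 + p{\left(43,42 \right)}\right) = \left(\frac{1085}{81016} + \left(-15 - 12\right) 8\right) \left(2282 - \frac{47}{2}\right) = \left(\frac{1085}{81016} - 216\right) \left(2282 - \frac{47}{2}\right) = \left(- \frac{17498371}{81016}\right) \frac{4517}{2} = - \frac{79040141807}{162032}$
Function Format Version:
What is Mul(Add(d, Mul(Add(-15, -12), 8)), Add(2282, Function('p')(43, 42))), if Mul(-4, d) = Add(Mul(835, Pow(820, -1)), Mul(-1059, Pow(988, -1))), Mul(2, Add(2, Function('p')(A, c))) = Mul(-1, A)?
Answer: Rational(-79040141807, 162032) ≈ -4.8781e+5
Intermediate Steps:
Function('p')(A, c) = Add(-2, Mul(Rational(-1, 2), A)) (Function('p')(A, c) = Add(-2, Mul(Rational(1, 2), Mul(-1, A))) = Add(-2, Mul(Rational(-1, 2), A)))
d = Rational(1085, 81016) (d = Mul(Rational(-1, 4), Add(Mul(835, Pow(820, -1)), Mul(-1059, Pow(988, -1)))) = Mul(Rational(-1, 4), Add(Mul(835, Rational(1, 820)), Mul(-1059, Rational(1, 988)))) = Mul(Rational(-1, 4), Add(Rational(167, 164), Rational(-1059, 988))) = Mul(Rational(-1, 4), Rational(-1085, 20254)) = Rational(1085, 81016) ≈ 0.013392)
Mul(Add(d, Mul(Add(-15, -12), 8)), Add(2282, Function('p')(43, 42))) = Mul(Add(Rational(1085, 81016), Mul(Add(-15, -12), 8)), Add(2282, Add(-2, Mul(Rational(-1, 2), 43)))) = Mul(Add(Rational(1085, 81016), Mul(-27, 8)), Add(2282, Add(-2, Rational(-43, 2)))) = Mul(Add(Rational(1085, 81016), -216), Add(2282, Rational(-47, 2))) = Mul(Rational(-17498371, 81016), Rational(4517, 2)) = Rational(-79040141807, 162032)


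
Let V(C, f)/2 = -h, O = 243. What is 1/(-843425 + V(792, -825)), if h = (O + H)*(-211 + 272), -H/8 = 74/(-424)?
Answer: -53/46281791 ≈ -1.1452e-6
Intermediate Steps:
H = 74/53 (H = -592/(-424) = -592*(-1)/424 = -8*(-37/212) = 74/53 ≈ 1.3962)
h = 790133/53 (h = (243 + 74/53)*(-211 + 272) = (12953/53)*61 = 790133/53 ≈ 14908.)
V(C, f) = -1580266/53 (V(C, f) = 2*(-1*790133/53) = 2*(-790133/53) = -1580266/53)
1/(-843425 + V(792, -825)) = 1/(-843425 - 1580266/53) = 1/(-46281791/53) = -53/46281791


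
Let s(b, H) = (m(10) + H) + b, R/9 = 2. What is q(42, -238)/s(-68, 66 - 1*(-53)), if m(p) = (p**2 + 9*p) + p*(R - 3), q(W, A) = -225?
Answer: -225/391 ≈ -0.57545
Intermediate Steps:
R = 18 (R = 9*2 = 18)
m(p) = p**2 + 24*p (m(p) = (p**2 + 9*p) + p*(18 - 3) = (p**2 + 9*p) + p*15 = (p**2 + 9*p) + 15*p = p**2 + 24*p)
s(b, H) = 340 + H + b (s(b, H) = (10*(24 + 10) + H) + b = (10*34 + H) + b = (340 + H) + b = 340 + H + b)
q(42, -238)/s(-68, 66 - 1*(-53)) = -225/(340 + (66 - 1*(-53)) - 68) = -225/(340 + (66 + 53) - 68) = -225/(340 + 119 - 68) = -225/391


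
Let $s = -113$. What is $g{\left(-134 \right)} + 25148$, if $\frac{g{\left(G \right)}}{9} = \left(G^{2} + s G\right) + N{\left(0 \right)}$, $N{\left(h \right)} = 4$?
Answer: $323066$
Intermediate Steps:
$g{\left(G \right)} = 36 - 1017 G + 9 G^{2}$ ($g{\left(G \right)} = 9 \left(\left(G^{2} - 113 G\right) + 4\right) = 9 \left(4 + G^{2} - 113 G\right) = 36 - 1017 G + 9 G^{2}$)
$g{\left(-134 \right)} + 25148 = \left(36 - -136278 + 9 \left(-134\right)^{2}\right) + 25148 = \left(36 + 136278 + 9 \cdot 17956\right) + 25148 = \left(36 + 136278 + 161604\right) + 25148 = 297918 + 25148 = 323066$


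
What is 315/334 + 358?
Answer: 119887/334 ≈ 358.94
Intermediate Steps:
315/334 + 358 = 119887/334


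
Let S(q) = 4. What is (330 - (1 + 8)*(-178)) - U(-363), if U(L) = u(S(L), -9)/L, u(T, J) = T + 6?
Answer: 701326/363 ≈ 1932.0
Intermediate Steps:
u(T, J) = 6 + T
U(L) = 10/L (U(L) = (6 + 4)/L = 10/L)
(330 - (1 + 8)*(-178)) - U(-363) = (330 - (1 + 8)*(-178)) - 10/(-363) = (330 - 1*9*(-178)) - 10*(-1)/363 = (330 - 9*(-178)) - 1*(-10/363) = (330 + 1602) + 10/363 = 1932 + 10/363 = 701326/363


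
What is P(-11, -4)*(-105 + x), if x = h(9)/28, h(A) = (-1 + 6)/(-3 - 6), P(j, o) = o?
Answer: 26465/63 ≈ 420.08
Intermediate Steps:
h(A) = -5/9 (h(A) = 5/(-9) = 5*(-⅑) = -5/9)
x = -5/252 (x = -5/9/28 = -5/9*1/28 = -5/252 ≈ -0.019841)
P(-11, -4)*(-105 + x) = -4*(-105 - 5/252) = -4*(-26465/252) = 26465/63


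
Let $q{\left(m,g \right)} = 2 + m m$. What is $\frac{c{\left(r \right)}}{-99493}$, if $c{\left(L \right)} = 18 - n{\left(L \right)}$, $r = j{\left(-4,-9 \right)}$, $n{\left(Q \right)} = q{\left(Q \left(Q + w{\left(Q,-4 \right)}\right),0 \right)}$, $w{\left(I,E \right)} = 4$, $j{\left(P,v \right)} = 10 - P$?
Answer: $\frac{63488}{99493} \approx 0.63811$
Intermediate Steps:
$q{\left(m,g \right)} = 2 + m^{2}$
$n{\left(Q \right)} = 2 + Q^{2} \left(4 + Q\right)^{2}$ ($n{\left(Q \right)} = 2 + \left(Q \left(Q + 4\right)\right)^{2} = 2 + \left(Q \left(4 + Q\right)\right)^{2} = 2 + Q^{2} \left(4 + Q\right)^{2}$)
$r = 14$ ($r = 10 - -4 = 10 + 4 = 14$)
$c{\left(L \right)} = 16 - L^{2} \left(4 + L\right)^{2}$ ($c{\left(L \right)} = 18 - \left(2 + L^{2} \left(4 + L\right)^{2}\right) = 16 - L^{2} \left(4 + L\right)^{2}$)
$\frac{c{\left(r \right)}}{-99493} = \frac{16 - 14^{2} \left(4 + 14\right)^{2}}{-99493} = \left(16 - 196 \cdot 18^{2}\right) \left(- \frac{1}{99493}\right) = \left(16 - 196 \cdot 324\right) \left(- \frac{1}{99493}\right) = \left(16 - 63504\right) \left(- \frac{1}{99493}\right) = \left(-63488\right) \left(- \frac{1}{99493}\right) = \frac{63488}{99493}$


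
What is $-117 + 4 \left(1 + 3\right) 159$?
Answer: $2427$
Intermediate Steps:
$-117 + 4 \left(1 + 3\right) 159 = -117 + 4 \cdot 4 \cdot 159 = -117 + 16 \cdot 159 = -117 + 2544 = 2427$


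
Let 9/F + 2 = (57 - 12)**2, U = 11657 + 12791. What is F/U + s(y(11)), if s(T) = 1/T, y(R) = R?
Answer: 49458403/544041344 ≈ 0.090909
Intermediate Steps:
U = 24448
F = 9/2023 (F = 9/(-2 + (57 - 12)**2) = 9/(-2 + 45**2) = 9/(-2 + 2025) = 9/2023 ≈ 0.0044488)
F/U + s(y(11)) = (9/2023)/24448 + 1/11 = (9/2023)*(1/24448) + 1/11 = 9/49458304 + 1/11 = 49458403/544041344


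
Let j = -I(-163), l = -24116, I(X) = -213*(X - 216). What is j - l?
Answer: -56611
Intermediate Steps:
I(X) = 46008 - 213*X (I(X) = -213*(-216 + X) = 46008 - 213*X)
j = -80727 (j = -(46008 - 213*(-163)) = -(46008 + 34719) = -1*80727 = -80727)
j - l = -80727 - 1*(-24116) = -80727 + 24116 = -56611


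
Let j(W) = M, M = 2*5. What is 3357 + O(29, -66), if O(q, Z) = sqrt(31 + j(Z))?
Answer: 3357 + sqrt(41) ≈ 3363.4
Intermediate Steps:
M = 10
j(W) = 10
O(q, Z) = sqrt(41) (O(q, Z) = sqrt(31 + 10) = sqrt(41))
3357 + O(29, -66) = 3357 + sqrt(41)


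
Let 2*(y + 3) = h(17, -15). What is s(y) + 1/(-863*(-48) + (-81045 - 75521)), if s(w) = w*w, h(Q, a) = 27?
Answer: 25388809/230284 ≈ 110.25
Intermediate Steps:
y = 21/2 (y = -3 + (½)*27 = -3 + 27/2 = 21/2 ≈ 10.500)
s(w) = w²
s(y) + 1/(-863*(-48) + (-81045 - 75521)) = (21/2)² + 1/(-863*(-48) + (-81045 - 75521)) = 441/4 + 1/(41424 - 156566) = 441/4 + 1/(-115142) = 441/4 - 1/115142 = 25388809/230284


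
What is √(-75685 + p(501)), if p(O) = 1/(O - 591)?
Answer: I*√68116510/30 ≈ 275.11*I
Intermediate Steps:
p(O) = 1/(-591 + O)
√(-75685 + p(501)) = √(-75685 + 1/(-591 + 501)) = √(-75685 + 1/(-90)) = √(-75685 - 1/90) = √(-6811651/90) = I*√68116510/30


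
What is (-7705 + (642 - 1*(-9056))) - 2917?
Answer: -924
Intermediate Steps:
(-7705 + (642 - 1*(-9056))) - 2917 = (-7705 + (642 + 9056)) - 2917 = (-7705 + 9698) - 2917 = 1993 - 2917 = -924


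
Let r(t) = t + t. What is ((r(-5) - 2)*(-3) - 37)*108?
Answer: -108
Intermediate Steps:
r(t) = 2*t
((r(-5) - 2)*(-3) - 37)*108 = ((2*(-5) - 2)*(-3) - 37)*108 = ((-10 - 2)*(-3) - 37)*108 = (-12*(-3) - 37)*108 = (36 - 37)*108 = -1*108 = -108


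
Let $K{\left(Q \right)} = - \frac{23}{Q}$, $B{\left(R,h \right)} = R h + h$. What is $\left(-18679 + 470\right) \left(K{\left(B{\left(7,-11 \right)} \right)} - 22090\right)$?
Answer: $\frac{35396420473}{88} \approx 4.0223 \cdot 10^{8}$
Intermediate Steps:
$B{\left(R,h \right)} = h + R h$
$\left(-18679 + 470\right) \left(K{\left(B{\left(7,-11 \right)} \right)} - 22090\right) = \left(-18679 + 470\right) \left(- \frac{23}{\left(-11\right) \left(1 + 7\right)} - 22090\right) = - 18209 \left(- \frac{23}{\left(-11\right) 8} - 22090\right) = - 18209 \left(- \frac{23}{-88} - 22090\right) = - 18209 \left(\left(-23\right) \left(- \frac{1}{88}\right) - 22090\right) = - 18209 \left(\frac{23}{88} - 22090\right) = \left(-18209\right) \left(- \frac{1943897}{88}\right) = \frac{35396420473}{88}$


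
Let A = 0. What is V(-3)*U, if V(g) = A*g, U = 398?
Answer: 0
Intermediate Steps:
V(g) = 0 (V(g) = 0*g = 0)
V(-3)*U = 0*398 = 0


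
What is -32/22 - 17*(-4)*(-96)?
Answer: -71824/11 ≈ -6529.5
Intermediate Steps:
-32/22 - 17*(-4)*(-96) = -32*1/22 + 68*(-96) = -16/11 - 6528 = -71824/11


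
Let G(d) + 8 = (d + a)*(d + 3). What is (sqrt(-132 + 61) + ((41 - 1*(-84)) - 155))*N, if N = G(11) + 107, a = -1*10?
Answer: -3390 + 113*I*sqrt(71) ≈ -3390.0 + 952.16*I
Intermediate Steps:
a = -10
G(d) = -8 + (-10 + d)*(3 + d) (G(d) = -8 + (d - 10)*(d + 3) = -8 + (-10 + d)*(3 + d))
N = 113 (N = (-38 + 11**2 - 7*11) + 107 = (-38 + 121 - 77) + 107 = 6 + 107 = 113)
(sqrt(-132 + 61) + ((41 - 1*(-84)) - 155))*N = (sqrt(-132 + 61) + ((41 - 1*(-84)) - 155))*113 = (sqrt(-71) + ((41 + 84) - 155))*113 = (I*sqrt(71) + (125 - 155))*113 = (I*sqrt(71) - 30)*113 = (-30 + I*sqrt(71))*113 = -3390 + 113*I*sqrt(71)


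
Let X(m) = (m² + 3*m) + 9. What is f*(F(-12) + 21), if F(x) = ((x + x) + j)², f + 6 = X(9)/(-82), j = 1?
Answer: -167475/41 ≈ -4084.8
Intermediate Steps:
X(m) = 9 + m² + 3*m
f = -609/82 (f = -6 + (9 + 9² + 3*9)/(-82) = -6 + (9 + 81 + 27)*(-1/82) = -6 + 117*(-1/82) = -6 - 117/82 = -609/82 ≈ -7.4268)
F(x) = (1 + 2*x)² (F(x) = ((x + x) + 1)² = (2*x + 1)² = (1 + 2*x)²)
f*(F(-12) + 21) = -609*((1 + 2*(-12))² + 21)/82 = -609*((1 - 24)² + 21)/82 = -609*((-23)² + 21)/82 = -609*(529 + 21)/82 = -609/82*550 = -167475/41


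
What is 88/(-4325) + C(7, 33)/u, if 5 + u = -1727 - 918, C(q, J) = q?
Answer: -10539/458450 ≈ -0.022988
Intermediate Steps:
u = -2650 (u = -5 + (-1727 - 918) = -5 - 2645 = -2650)
88/(-4325) + C(7, 33)/u = 88/(-4325) + 7/(-2650) = 88*(-1/4325) + 7*(-1/2650) = -88/4325 - 7/2650 = -10539/458450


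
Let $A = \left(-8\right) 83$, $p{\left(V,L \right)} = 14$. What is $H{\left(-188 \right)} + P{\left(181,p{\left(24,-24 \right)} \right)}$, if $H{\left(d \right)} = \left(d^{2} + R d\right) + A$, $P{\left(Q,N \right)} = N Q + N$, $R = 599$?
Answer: $-75384$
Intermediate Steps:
$P{\left(Q,N \right)} = N + N Q$
$A = -664$
$H{\left(d \right)} = -664 + d^{2} + 599 d$ ($H{\left(d \right)} = \left(d^{2} + 599 d\right) - 664 = -664 + d^{2} + 599 d$)
$H{\left(-188 \right)} + P{\left(181,p{\left(24,-24 \right)} \right)} = \left(-664 + \left(-188\right)^{2} + 599 \left(-188\right)\right) + 14 \left(1 + 181\right) = \left(-664 + 35344 - 112612\right) + 14 \cdot 182 = -77932 + 2548 = -75384$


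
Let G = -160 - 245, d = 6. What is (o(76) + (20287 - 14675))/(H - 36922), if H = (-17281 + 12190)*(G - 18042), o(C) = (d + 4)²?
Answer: 816/13410965 ≈ 6.0846e-5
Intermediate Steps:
G = -405
o(C) = 100 (o(C) = (6 + 4)² = 10² = 100)
H = 93913677 (H = (-17281 + 12190)*(-405 - 18042) = -5091*(-18447) = 93913677)
(o(76) + (20287 - 14675))/(H - 36922) = (100 + (20287 - 14675))/(93913677 - 36922) = (100 + 5612)/93876755 = 5712*(1/93876755) = 816/13410965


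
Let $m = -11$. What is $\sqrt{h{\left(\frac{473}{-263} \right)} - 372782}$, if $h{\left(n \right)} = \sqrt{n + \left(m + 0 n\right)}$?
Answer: $\frac{\sqrt{-25784958158 + 789 i \sqrt{98362}}}{263} \approx 0.0029297 + 610.56 i$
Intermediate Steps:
$h{\left(n \right)} = \sqrt{-11 + n}$ ($h{\left(n \right)} = \sqrt{n - \left(11 + 0 n\right)} = \sqrt{n + \left(-11 + 0\right)} = \sqrt{n - 11} = \sqrt{-11 + n}$)
$\sqrt{h{\left(\frac{473}{-263} \right)} - 372782} = \sqrt{\sqrt{-11 + \frac{473}{-263}} - 372782} = \sqrt{\sqrt{-11 + 473 \left(- \frac{1}{263}\right)} - 372782} = \sqrt{\sqrt{-11 - \frac{473}{263}} - 372782} = \sqrt{\sqrt{- \frac{3366}{263}} - 372782} = \sqrt{\frac{3 i \sqrt{98362}}{263} - 372782} = \sqrt{-372782 + \frac{3 i \sqrt{98362}}{263}}$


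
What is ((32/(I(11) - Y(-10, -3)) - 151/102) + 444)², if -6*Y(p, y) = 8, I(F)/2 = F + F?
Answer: 2043853681/10404 ≈ 1.9645e+5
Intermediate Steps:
I(F) = 4*F (I(F) = 2*(F + F) = 2*(2*F) = 4*F)
Y(p, y) = -4/3 (Y(p, y) = -⅙*8 = -4/3)
((32/(I(11) - Y(-10, -3)) - 151/102) + 444)² = ((32/(4*11 - 1*(-4/3)) - 151/102) + 444)² = ((32/(44 + 4/3) - 151*1/102) + 444)² = ((32/(136/3) - 151/102) + 444)² = ((32*(3/136) - 151/102) + 444)² = ((12/17 - 151/102) + 444)² = (-79/102 + 444)² = (45209/102)² = 2043853681/10404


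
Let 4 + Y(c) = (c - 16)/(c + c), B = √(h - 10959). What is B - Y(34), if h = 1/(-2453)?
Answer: 127/34 + 2*I*√16485648971/2453 ≈ 3.7353 + 104.69*I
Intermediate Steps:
h = -1/2453 ≈ -0.00040766
B = 2*I*√16485648971/2453 (B = √(-1/2453 - 10959) = √(-26882428/2453) = 2*I*√16485648971/2453 ≈ 104.69*I)
Y(c) = -4 + (-16 + c)/(2*c) (Y(c) = -4 + (c - 16)/(c + c) = -4 + (-16 + c)/((2*c)) = -4 + (-16 + c)*(1/(2*c)) = -4 + (-16 + c)/(2*c))
B - Y(34) = 2*I*√16485648971/2453 - (-7/2 - 8/34) = 2*I*√16485648971/2453 - (-7/2 - 8*1/34) = 2*I*√16485648971/2453 - (-7/2 - 4/17) = 2*I*√16485648971/2453 - 1*(-127/34) = 2*I*√16485648971/2453 + 127/34 = 127/34 + 2*I*√16485648971/2453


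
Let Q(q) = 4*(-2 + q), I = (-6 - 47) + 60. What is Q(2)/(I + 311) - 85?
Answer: -85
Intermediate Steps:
I = 7 (I = -53 + 60 = 7)
Q(q) = -8 + 4*q
Q(2)/(I + 311) - 85 = (-8 + 4*2)/(7 + 311) - 85 = (-8 + 8)/318 - 85 = 0*(1/318) - 85 = 0 - 85 = -85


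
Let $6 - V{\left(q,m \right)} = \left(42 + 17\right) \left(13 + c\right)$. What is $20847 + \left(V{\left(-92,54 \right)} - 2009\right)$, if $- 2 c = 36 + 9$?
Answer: $\frac{38809}{2} \approx 19405.0$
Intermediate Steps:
$c = - \frac{45}{2}$ ($c = - \frac{36 + 9}{2} = \left(- \frac{1}{2}\right) 45 = - \frac{45}{2} \approx -22.5$)
$V{\left(q,m \right)} = \frac{1133}{2}$ ($V{\left(q,m \right)} = 6 - \left(42 + 17\right) \left(13 - \frac{45}{2}\right) = 6 - 59 \left(- \frac{19}{2}\right) = 6 - - \frac{1121}{2} = 6 + \frac{1121}{2} = \frac{1133}{2}$)
$20847 + \left(V{\left(-92,54 \right)} - 2009\right) = 20847 + \left(\frac{1133}{2} - 2009\right) = 20847 - \frac{2885}{2} = \frac{38809}{2}$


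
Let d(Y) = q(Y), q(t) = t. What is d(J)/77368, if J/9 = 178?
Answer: 801/38684 ≈ 0.020706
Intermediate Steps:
J = 1602 (J = 9*178 = 1602)
d(Y) = Y
d(J)/77368 = 1602/77368 = 1602*(1/77368) = 801/38684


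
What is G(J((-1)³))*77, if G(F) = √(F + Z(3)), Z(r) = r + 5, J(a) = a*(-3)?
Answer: 77*√11 ≈ 255.38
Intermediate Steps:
J(a) = -3*a
Z(r) = 5 + r
G(F) = √(8 + F) (G(F) = √(F + (5 + 3)) = √(F + 8) = √(8 + F))
G(J((-1)³))*77 = √(8 - 3*(-1)³)*77 = √(8 - 3*(-1))*77 = √(8 + 3)*77 = √11*77 = 77*√11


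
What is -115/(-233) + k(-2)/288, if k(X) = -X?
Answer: 16793/33552 ≈ 0.50051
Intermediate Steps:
-115/(-233) + k(-2)/288 = -115/(-233) - 1*(-2)/288 = -115*(-1/233) + 2*(1/288) = 115/233 + 1/144 = 16793/33552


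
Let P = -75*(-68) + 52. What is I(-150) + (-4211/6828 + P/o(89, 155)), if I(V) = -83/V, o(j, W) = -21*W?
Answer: -8711131/5291700 ≈ -1.6462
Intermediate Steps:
P = 5152 (P = 5100 + 52 = 5152)
I(-150) + (-4211/6828 + P/o(89, 155)) = -83/(-150) + (-4211/6828 + 5152/((-21*155))) = -83*(-1/150) + (-4211*1/6828 + 5152/(-3255)) = 83/150 + (-4211/6828 + 5152*(-1/3255)) = 83/150 + (-4211/6828 - 736/465) = 83/150 - 775947/352780 = -8711131/5291700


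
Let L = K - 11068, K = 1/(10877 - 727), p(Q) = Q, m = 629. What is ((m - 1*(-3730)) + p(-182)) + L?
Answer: -69943649/10150 ≈ -6891.0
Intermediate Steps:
K = 1/10150 ≈ 9.8522e-5
L = -112340199/10150 (L = 1/10150 - 11068 = -112340199/10150 ≈ -11068.)
((m - 1*(-3730)) + p(-182)) + L = ((629 - 1*(-3730)) - 182) - 112340199/10150 = ((629 + 3730) - 182) - 112340199/10150 = (4359 - 182) - 112340199/10150 = 4177 - 112340199/10150 = -69943649/10150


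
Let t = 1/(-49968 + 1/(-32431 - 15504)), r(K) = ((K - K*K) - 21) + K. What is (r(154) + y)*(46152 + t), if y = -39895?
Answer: -7000089048967001148/2395216081 ≈ -2.9225e+9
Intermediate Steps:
r(K) = -21 - K² + 2*K (r(K) = ((K - K²) - 21) + K = (-21 + K - K²) + K = -21 - K² + 2*K)
t = -47935/2395216081 (t = 1/(-49968 + 1/(-47935)) = 1/(-49968 - 1/47935) = 1/(-2395216081/47935) = -47935/2395216081 ≈ -2.0013e-5)
(r(154) + y)*(46152 + t) = ((-21 - 1*154² + 2*154) - 39895)*(46152 - 47935/2395216081) = ((-21 - 1*23716 + 308) - 39895)*(110544012522377/2395216081) = ((-21 - 23716 + 308) - 39895)*(110544012522377/2395216081) = (-23429 - 39895)*(110544012522377/2395216081) = -63324*110544012522377/2395216081 = -7000089048967001148/2395216081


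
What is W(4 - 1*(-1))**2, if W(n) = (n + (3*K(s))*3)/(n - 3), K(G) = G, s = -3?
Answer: 121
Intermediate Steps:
W(n) = (-27 + n)/(-3 + n) (W(n) = (n + (3*(-3))*3)/(n - 3) = (n - 9*3)/(-3 + n) = (n - 27)/(-3 + n) = (-27 + n)/(-3 + n))
W(4 - 1*(-1))**2 = ((-27 + (4 - 1*(-1)))/(-3 + (4 - 1*(-1))))**2 = ((-27 + (4 + 1))/(-3 + (4 + 1)))**2 = ((-27 + 5)/(-3 + 5))**2 = (-22/2)**2 = ((1/2)*(-22))**2 = (-11)**2 = 121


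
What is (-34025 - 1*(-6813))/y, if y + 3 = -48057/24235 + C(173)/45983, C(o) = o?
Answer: 30324998512060/5548806391 ≈ 5465.1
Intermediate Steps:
y = -5548806391/1114398005 (y = -3 + (-48057/24235 + 173/45983) = -3 - 2205612376/1114398005 = -5548806391/1114398005 ≈ -4.9792)
(-34025 - 1*(-6813))/y = (-34025 - 1*(-6813))/(-5548806391/1114398005) = (-34025 + 6813)*(-1114398005/5548806391) = -27212*(-1114398005/5548806391) = 30324998512060/5548806391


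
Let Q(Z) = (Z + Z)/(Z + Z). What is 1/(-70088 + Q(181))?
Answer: -1/70087 ≈ -1.4268e-5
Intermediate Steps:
Q(Z) = 1 (Q(Z) = (2*Z)/((2*Z)) = (2*Z)*(1/(2*Z)) = 1)
1/(-70088 + Q(181)) = 1/(-70088 + 1) = 1/(-70087) = -1/70087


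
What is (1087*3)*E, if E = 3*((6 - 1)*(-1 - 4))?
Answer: -244575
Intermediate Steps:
E = -75 (E = 3*(5*(-5)) = 3*(-25) = -75)
(1087*3)*E = (1087*3)*(-75) = 3261*(-75) = -244575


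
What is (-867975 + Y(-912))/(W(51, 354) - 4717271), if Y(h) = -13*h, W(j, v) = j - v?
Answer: 856119/4717574 ≈ 0.18147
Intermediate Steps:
(-867975 + Y(-912))/(W(51, 354) - 4717271) = (-867975 - 13*(-912))/((51 - 1*354) - 4717271) = (-867975 + 11856)/((51 - 354) - 4717271) = -856119/(-303 - 4717271) = -856119/(-4717574) = -856119*(-1/4717574) = 856119/4717574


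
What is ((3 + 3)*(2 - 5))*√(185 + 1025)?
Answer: -198*√10 ≈ -626.13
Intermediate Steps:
((3 + 3)*(2 - 5))*√(185 + 1025) = (6*(-3))*√1210 = -198*√10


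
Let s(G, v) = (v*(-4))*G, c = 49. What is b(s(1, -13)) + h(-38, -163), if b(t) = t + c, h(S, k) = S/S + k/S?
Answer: 4039/38 ≈ 106.29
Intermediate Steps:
h(S, k) = 1 + k/S
s(G, v) = -4*G*v (s(G, v) = (-4*v)*G = -4*G*v)
b(t) = 49 + t (b(t) = t + 49 = 49 + t)
b(s(1, -13)) + h(-38, -163) = (49 - 4*1*(-13)) + (-38 - 163)/(-38) = (49 + 52) - 1/38*(-201) = 101 + 201/38 = 4039/38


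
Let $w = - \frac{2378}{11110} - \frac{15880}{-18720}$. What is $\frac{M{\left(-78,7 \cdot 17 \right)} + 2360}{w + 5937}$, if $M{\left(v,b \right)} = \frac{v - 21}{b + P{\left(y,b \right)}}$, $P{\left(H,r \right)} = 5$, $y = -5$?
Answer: $\frac{190132634835}{478525463153} \approx 0.39733$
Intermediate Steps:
$w = \frac{1648883}{2599740}$ ($w = \left(-2378\right) \frac{1}{11110} - - \frac{397}{468} = - \frac{1189}{5555} + \frac{397}{468} = \frac{1648883}{2599740} \approx 0.63425$)
$M{\left(v,b \right)} = \frac{-21 + v}{5 + b}$ ($M{\left(v,b \right)} = \frac{v - 21}{b + 5} = \frac{-21 + v}{5 + b}$)
$\frac{M{\left(-78,7 \cdot 17 \right)} + 2360}{w + 5937} = \frac{\frac{-21 - 78}{5 + 7 \cdot 17} + 2360}{\frac{1648883}{2599740} + 5937} = \frac{\frac{1}{5 + 119} \left(-99\right) + 2360}{\frac{15436305263}{2599740}} = \left(\frac{1}{124} \left(-99\right) + 2360\right) \frac{2599740}{15436305263} = \left(- \frac{99}{124} + 2360\right) \frac{2599740}{15436305263} = \frac{292541}{124} \cdot \frac{2599740}{15436305263} = \frac{190132634835}{478525463153}$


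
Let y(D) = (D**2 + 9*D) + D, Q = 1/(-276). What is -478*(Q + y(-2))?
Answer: 1055663/138 ≈ 7649.7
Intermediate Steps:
Q = -1/276 ≈ -0.0036232
y(D) = D**2 + 10*D
-478*(Q + y(-2)) = -478*(-1/276 - 2*(10 - 2)) = -478*(-1/276 - 2*8) = -478*(-1/276 - 16) = -478*(-4417/276) = 1055663/138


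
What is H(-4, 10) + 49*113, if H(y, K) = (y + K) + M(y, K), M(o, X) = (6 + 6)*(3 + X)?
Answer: 5699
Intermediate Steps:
M(o, X) = 36 + 12*X (M(o, X) = 12*(3 + X) = 36 + 12*X)
H(y, K) = 36 + y + 13*K (H(y, K) = (y + K) + (36 + 12*K) = (K + y) + (36 + 12*K) = 36 + y + 13*K)
H(-4, 10) + 49*113 = (36 - 4 + 13*10) + 49*113 = (36 - 4 + 130) + 5537 = 162 + 5537 = 5699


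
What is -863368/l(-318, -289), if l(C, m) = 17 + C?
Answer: 863368/301 ≈ 2868.3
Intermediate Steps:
-863368/l(-318, -289) = -863368/(17 - 318) = -863368/(-301) = -863368*(-1/301) = 863368/301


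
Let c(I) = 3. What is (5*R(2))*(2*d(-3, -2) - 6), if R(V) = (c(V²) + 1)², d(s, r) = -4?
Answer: -1120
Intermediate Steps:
R(V) = 16 (R(V) = (3 + 1)² = 4² = 16)
(5*R(2))*(2*d(-3, -2) - 6) = (5*16)*(2*(-4) - 6) = 80*(-8 - 6) = 80*(-14) = -1120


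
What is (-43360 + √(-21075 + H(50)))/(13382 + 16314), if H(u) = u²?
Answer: -1355/928 + 5*I*√743/29696 ≈ -1.4601 + 0.0045895*I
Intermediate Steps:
(-43360 + √(-21075 + H(50)))/(13382 + 16314) = (-43360 + √(-21075 + 50²))/(13382 + 16314) = (-43360 + √(-21075 + 2500))/29696 = (-43360 + √(-18575))*(1/29696) = (-43360 + 5*I*√743)*(1/29696) = -1355/928 + 5*I*√743/29696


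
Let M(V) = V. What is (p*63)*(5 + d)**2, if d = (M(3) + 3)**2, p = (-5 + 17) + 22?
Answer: 3600702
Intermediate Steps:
p = 34 (p = 12 + 22 = 34)
d = 36 (d = (3 + 3)**2 = 6**2 = 36)
(p*63)*(5 + d)**2 = (34*63)*(5 + 36)**2 = 2142*41**2 = 2142*1681 = 3600702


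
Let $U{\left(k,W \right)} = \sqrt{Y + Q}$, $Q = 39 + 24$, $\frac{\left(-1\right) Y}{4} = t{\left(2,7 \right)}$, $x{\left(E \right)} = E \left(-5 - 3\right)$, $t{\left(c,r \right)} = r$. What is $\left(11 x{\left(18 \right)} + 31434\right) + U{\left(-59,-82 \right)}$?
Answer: $29850 + \sqrt{35} \approx 29856.0$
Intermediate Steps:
$x{\left(E \right)} = - 8 E$ ($x{\left(E \right)} = E \left(-8\right) = - 8 E$)
$Y = -28$ ($Y = \left(-4\right) 7 = -28$)
$Q = 63$
$U{\left(k,W \right)} = \sqrt{35}$ ($U{\left(k,W \right)} = \sqrt{-28 + 63} = \sqrt{35}$)
$\left(11 x{\left(18 \right)} + 31434\right) + U{\left(-59,-82 \right)} = \left(11 \left(\left(-8\right) 18\right) + 31434\right) + \sqrt{35} = \left(11 \left(-144\right) + 31434\right) + \sqrt{35} = \left(-1584 + 31434\right) + \sqrt{35} = 29850 + \sqrt{35}$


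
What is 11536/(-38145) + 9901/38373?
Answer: -21665761/487912695 ≈ -0.044405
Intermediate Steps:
11536/(-38145) + 9901/38373 = 11536*(-1/38145) + 9901*(1/38373) = -11536/38145 + 9901/38373 = -21665761/487912695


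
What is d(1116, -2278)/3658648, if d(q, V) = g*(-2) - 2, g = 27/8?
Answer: -5/2090656 ≈ -2.3916e-6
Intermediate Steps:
g = 27/8 (g = 27*(1/8) = 27/8 ≈ 3.3750)
d(q, V) = -35/4 (d(q, V) = (27/8)*(-2) - 2 = -27/4 - 2 = -35/4)
d(1116, -2278)/3658648 = -35/4/3658648 = -35/4*1/3658648 = -5/2090656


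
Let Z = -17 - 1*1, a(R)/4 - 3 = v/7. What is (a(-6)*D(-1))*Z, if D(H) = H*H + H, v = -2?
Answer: 0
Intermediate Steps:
D(H) = H + H² (D(H) = H² + H = H + H²)
a(R) = 76/7 (a(R) = 12 + 4*(-2/7) = 12 - 8/7 = 76/7)
Z = -18 (Z = -17 - 1 = -18)
(a(-6)*D(-1))*Z = (76*(-(1 - 1))/7)*(-18) = (76*(-1*0)/7)*(-18) = ((76/7)*0)*(-18) = 0*(-18) = 0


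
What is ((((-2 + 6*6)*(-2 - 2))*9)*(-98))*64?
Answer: 7676928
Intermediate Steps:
((((-2 + 6*6)*(-2 - 2))*9)*(-98))*64 = ((((-2 + 36)*(-4))*9)*(-98))*64 = (((34*(-4))*9)*(-98))*64 = (-136*9*(-98))*64 = -1224*(-98)*64 = 119952*64 = 7676928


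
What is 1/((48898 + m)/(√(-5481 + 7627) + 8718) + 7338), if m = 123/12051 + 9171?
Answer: 2251836707996176470/16538977260599722412407 + 468509165319*√2146/33077954521199444824814 ≈ 0.00013615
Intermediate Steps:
m = 36839948/4017 (m = 123*(1/12051) + 9171 = 41/4017 + 9171 = 36839948/4017 ≈ 9171.0)
1/((48898 + m)/(√(-5481 + 7627) + 8718) + 7338) = 1/((48898 + 36839948/4017)/(√(-5481 + 7627) + 8718) + 7338) = 1/(233263214/(4017*(√2146 + 8718)) + 7338) = 1/(233263214/(4017*(8718 + √2146)) + 7338) = 1/(7338 + 233263214/(4017*(8718 + √2146)))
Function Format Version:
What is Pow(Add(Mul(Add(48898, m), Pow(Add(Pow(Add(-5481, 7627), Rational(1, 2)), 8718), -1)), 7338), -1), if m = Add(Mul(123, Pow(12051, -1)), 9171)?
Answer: Add(Rational(2251836707996176470, 16538977260599722412407), Mul(Rational(468509165319, 33077954521199444824814), Pow(2146, Rational(1, 2)))) ≈ 0.00013615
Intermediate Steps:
m = Rational(36839948, 4017) (m = Add(Mul(123, Rational(1, 12051)), 9171) = Add(Rational(41, 4017), 9171) = Rational(36839948, 4017) ≈ 9171.0)
Pow(Add(Mul(Add(48898, m), Pow(Add(Pow(Add(-5481, 7627), Rational(1, 2)), 8718), -1)), 7338), -1) = Pow(Add(Mul(Add(48898, Rational(36839948, 4017)), Pow(Add(Pow(Add(-5481, 7627), Rational(1, 2)), 8718), -1)), 7338), -1) = Pow(Add(Mul(Rational(233263214, 4017), Pow(Add(Pow(2146, Rational(1, 2)), 8718), -1)), 7338), -1) = Pow(Add(Mul(Rational(233263214, 4017), Pow(Add(8718, Pow(2146, Rational(1, 2))), -1)), 7338), -1) = Pow(Add(7338, Mul(Rational(233263214, 4017), Pow(Add(8718, Pow(2146, Rational(1, 2))), -1))), -1)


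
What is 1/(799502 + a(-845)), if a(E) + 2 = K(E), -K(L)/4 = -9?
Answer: 1/799536 ≈ 1.2507e-6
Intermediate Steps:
K(L) = 36 (K(L) = -4*(-9) = 36)
a(E) = 34 (a(E) = -2 + 36 = 34)
1/(799502 + a(-845)) = 1/(799502 + 34) = 1/799536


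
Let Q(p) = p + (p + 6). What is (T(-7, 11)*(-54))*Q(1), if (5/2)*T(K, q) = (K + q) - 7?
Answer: 2592/5 ≈ 518.40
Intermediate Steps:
T(K, q) = -14/5 + 2*K/5 + 2*q/5 (T(K, q) = 2*((K + q) - 7)/5 = 2*(-7 + K + q)/5 = -14/5 + 2*K/5 + 2*q/5)
Q(p) = 6 + 2*p (Q(p) = p + (6 + p) = 6 + 2*p)
(T(-7, 11)*(-54))*Q(1) = ((-14/5 + (⅖)*(-7) + (⅖)*11)*(-54))*(6 + 2*1) = ((-14/5 - 14/5 + 22/5)*(-54))*(6 + 2) = -6/5*(-54)*8 = (324/5)*8 = 2592/5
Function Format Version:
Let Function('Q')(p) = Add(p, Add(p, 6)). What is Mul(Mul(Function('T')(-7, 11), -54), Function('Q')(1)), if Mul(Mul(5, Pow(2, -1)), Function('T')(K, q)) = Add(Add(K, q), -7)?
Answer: Rational(2592, 5) ≈ 518.40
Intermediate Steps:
Function('T')(K, q) = Add(Rational(-14, 5), Mul(Rational(2, 5), K), Mul(Rational(2, 5), q)) (Function('T')(K, q) = Mul(Rational(2, 5), Add(Add(K, q), -7)) = Mul(Rational(2, 5), Add(-7, K, q)) = Add(Rational(-14, 5), Mul(Rational(2, 5), K), Mul(Rational(2, 5), q)))
Function('Q')(p) = Add(6, Mul(2, p)) (Function('Q')(p) = Add(p, Add(6, p)) = Add(6, Mul(2, p)))
Mul(Mul(Function('T')(-7, 11), -54), Function('Q')(1)) = Mul(Mul(Add(Rational(-14, 5), Mul(Rational(2, 5), -7), Mul(Rational(2, 5), 11)), -54), Add(6, Mul(2, 1))) = Mul(Mul(Add(Rational(-14, 5), Rational(-14, 5), Rational(22, 5)), -54), Add(6, 2)) = Mul(Mul(Rational(-6, 5), -54), 8) = Mul(Rational(324, 5), 8) = Rational(2592, 5)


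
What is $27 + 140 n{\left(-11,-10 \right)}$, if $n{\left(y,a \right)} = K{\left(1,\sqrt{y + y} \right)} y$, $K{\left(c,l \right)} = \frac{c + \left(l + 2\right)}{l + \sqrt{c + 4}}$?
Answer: $\frac{-4620 + 27 \sqrt{5} - 1513 i \sqrt{22}}{\sqrt{5} + i \sqrt{22}} \approx -1610.4 + 204.37 i$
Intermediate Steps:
$K{\left(c,l \right)} = \frac{2 + c + l}{l + \sqrt{4 + c}}$ ($K{\left(c,l \right)} = \frac{c + \left(2 + l\right)}{l + \sqrt{4 + c}} = \frac{2 + c + l}{l + \sqrt{4 + c}}$)
$n{\left(y,a \right)} = \frac{y \left(3 + \sqrt{2} \sqrt{y}\right)}{\sqrt{5} + \sqrt{2} \sqrt{y}}$ ($n{\left(y,a \right)} = \frac{2 + 1 + \sqrt{y + y}}{\sqrt{y + y} + \sqrt{4 + 1}} y = \frac{2 + 1 + \sqrt{2 y}}{\sqrt{2 y} + \sqrt{5}} y = \frac{2 + 1 + \sqrt{2} \sqrt{y}}{\sqrt{2} \sqrt{y} + \sqrt{5}} y = \frac{3 + \sqrt{2} \sqrt{y}}{\sqrt{5} + \sqrt{2} \sqrt{y}} y = \frac{y \left(3 + \sqrt{2} \sqrt{y}\right)}{\sqrt{5} + \sqrt{2} \sqrt{y}}$)
$27 + 140 n{\left(-11,-10 \right)} = 27 + 140 \left(- \frac{11 \left(3 + \sqrt{2} \sqrt{-11}\right)}{\sqrt{5} + \sqrt{2} \sqrt{-11}}\right) = 27 + 140 \left(- \frac{11 \left(3 + \sqrt{2} i \sqrt{11}\right)}{\sqrt{5} + \sqrt{2} i \sqrt{11}}\right) = 27 + 140 \left(- \frac{11 \left(3 + i \sqrt{22}\right)}{\sqrt{5} + i \sqrt{22}}\right) = 27 - \frac{1540 \left(3 + i \sqrt{22}\right)}{\sqrt{5} + i \sqrt{22}}$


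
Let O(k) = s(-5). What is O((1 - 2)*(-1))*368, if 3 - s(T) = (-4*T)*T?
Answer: 37904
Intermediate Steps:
s(T) = 3 + 4*T² (s(T) = 3 - (-4*T)*T = 3 - (-4)*T² = 3 + 4*T²)
O(k) = 103 (O(k) = 3 + 4*(-5)² = 3 + 4*25 = 3 + 100 = 103)
O((1 - 2)*(-1))*368 = 103*368 = 37904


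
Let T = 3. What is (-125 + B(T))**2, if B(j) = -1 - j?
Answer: 16641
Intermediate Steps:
(-125 + B(T))**2 = (-125 + (-1 - 1*3))**2 = (-125 + (-1 - 3))**2 = (-125 - 4)**2 = (-129)**2 = 16641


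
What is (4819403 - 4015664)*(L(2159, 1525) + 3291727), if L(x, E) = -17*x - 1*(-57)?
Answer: 2616235547859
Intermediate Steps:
L(x, E) = 57 - 17*x (L(x, E) = -17*x + 57 = 57 - 17*x)
(4819403 - 4015664)*(L(2159, 1525) + 3291727) = (4819403 - 4015664)*((57 - 17*2159) + 3291727) = 803739*((57 - 36703) + 3291727) = 803739*(-36646 + 3291727) = 803739*3255081 = 2616235547859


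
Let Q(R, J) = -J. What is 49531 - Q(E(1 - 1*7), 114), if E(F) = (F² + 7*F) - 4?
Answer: 49645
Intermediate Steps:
E(F) = -4 + F² + 7*F
49531 - Q(E(1 - 1*7), 114) = 49531 - (-1)*114 = 49531 - 1*(-114) = 49531 + 114 = 49645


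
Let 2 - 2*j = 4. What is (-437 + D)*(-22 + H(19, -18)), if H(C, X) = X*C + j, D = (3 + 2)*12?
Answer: 137605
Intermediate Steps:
j = -1 (j = 1 - ½*4 = 1 - 2 = -1)
D = 60 (D = 5*12 = 60)
H(C, X) = -1 + C*X (H(C, X) = X*C - 1 = C*X - 1 = -1 + C*X)
(-437 + D)*(-22 + H(19, -18)) = (-437 + 60)*(-22 + (-1 + 19*(-18))) = -377*(-22 + (-1 - 342)) = -377*(-22 - 343) = -377*(-365) = 137605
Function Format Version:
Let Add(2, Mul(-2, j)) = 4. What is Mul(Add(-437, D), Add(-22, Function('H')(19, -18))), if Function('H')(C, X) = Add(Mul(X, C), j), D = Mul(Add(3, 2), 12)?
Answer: 137605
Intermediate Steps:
j = -1 (j = Add(1, Mul(Rational(-1, 2), 4)) = Add(1, -2) = -1)
D = 60 (D = Mul(5, 12) = 60)
Function('H')(C, X) = Add(-1, Mul(C, X)) (Function('H')(C, X) = Add(Mul(X, C), -1) = Add(Mul(C, X), -1) = Add(-1, Mul(C, X)))
Mul(Add(-437, D), Add(-22, Function('H')(19, -18))) = Mul(Add(-437, 60), Add(-22, Add(-1, Mul(19, -18)))) = Mul(-377, Add(-22, Add(-1, -342))) = Mul(-377, Add(-22, -343)) = Mul(-377, -365) = 137605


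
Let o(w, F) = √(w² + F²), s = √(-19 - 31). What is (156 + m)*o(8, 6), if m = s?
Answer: 1560 + 50*I*√2 ≈ 1560.0 + 70.711*I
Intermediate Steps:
s = 5*I*√2 (s = √(-50) = 5*I*√2 ≈ 7.0711*I)
m = 5*I*√2 ≈ 7.0711*I
o(w, F) = √(F² + w²)
(156 + m)*o(8, 6) = (156 + 5*I*√2)*√(6² + 8²) = (156 + 5*I*√2)*√(36 + 64) = (156 + 5*I*√2)*√100 = (156 + 5*I*√2)*10 = 1560 + 50*I*√2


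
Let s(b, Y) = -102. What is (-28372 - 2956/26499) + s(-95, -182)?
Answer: -754535482/26499 ≈ -28474.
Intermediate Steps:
(-28372 - 2956/26499) + s(-95, -182) = (-28372 - 2956/26499) - 102 = -751832584/26499 - 102 = -754535482/26499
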